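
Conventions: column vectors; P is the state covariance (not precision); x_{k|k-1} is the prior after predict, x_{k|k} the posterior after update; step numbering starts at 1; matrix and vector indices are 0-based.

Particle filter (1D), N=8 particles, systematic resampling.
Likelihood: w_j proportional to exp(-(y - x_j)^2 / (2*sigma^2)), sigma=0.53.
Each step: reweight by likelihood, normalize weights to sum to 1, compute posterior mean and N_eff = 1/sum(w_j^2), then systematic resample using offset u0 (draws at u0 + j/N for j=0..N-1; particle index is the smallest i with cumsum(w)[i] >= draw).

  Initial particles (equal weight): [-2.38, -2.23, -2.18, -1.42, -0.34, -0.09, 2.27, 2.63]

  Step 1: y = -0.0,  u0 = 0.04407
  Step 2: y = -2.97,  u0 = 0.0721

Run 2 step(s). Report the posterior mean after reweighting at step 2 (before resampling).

step 1: w=[0.0000, 0.0001, 0.0001, 0.0151, 0.4453, 0.5393, 0.0001, 0.0000]  mean=-0.2218  Neff=2.0434  idx=[4, 4, 4, 4, 5, 5, 5, 5]
step 2: w=[0.2302, 0.2302, 0.2302, 0.2302, 0.0198, 0.0198, 0.0198, 0.0198]  mean=-0.3202  Neff=4.6839  idx=[0, 0, 1, 1, 2, 3, 3, 5]

post_mean = -0.3202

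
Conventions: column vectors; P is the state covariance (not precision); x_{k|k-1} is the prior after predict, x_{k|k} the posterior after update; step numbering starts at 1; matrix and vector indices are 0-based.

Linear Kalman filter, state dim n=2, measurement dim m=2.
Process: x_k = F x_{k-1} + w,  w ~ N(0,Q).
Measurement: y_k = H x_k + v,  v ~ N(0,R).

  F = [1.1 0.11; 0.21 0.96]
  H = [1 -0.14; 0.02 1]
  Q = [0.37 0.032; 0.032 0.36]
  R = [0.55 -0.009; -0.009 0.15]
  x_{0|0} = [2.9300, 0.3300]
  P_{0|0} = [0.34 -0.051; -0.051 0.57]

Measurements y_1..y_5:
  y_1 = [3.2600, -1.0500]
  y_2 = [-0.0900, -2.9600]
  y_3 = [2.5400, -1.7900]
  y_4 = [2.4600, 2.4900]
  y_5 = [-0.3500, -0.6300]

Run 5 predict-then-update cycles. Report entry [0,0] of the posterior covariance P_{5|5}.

step 1: x^-=[3.2593, 0.9321]  P^-=[0.7760 0.1157; 0.1157 0.8797]  S=[1.3108 -0.0013; -0.0013 1.0347]  K=[0.5797 0.1275; -0.0049 0.8525]  nu=[0.1312, -2.0473]  x^+=[3.0743, -0.8138]  P^+=[0.3188 0.0075; 0.0075 0.1278]
step 2: x^-=[3.2922, -0.1357]  P^-=[0.7591 0.1273; 0.1273 0.4948]  S=[1.2831 0.0638; 0.0638 0.6502]  K=[0.5696 0.1632; 0.0072 0.7642]  nu=[-3.4012, -2.8902]  x^+=[0.8834, -2.3689]  P^+=[0.3136 0.0131; 0.0131 0.1143]
step 3: x^-=[0.7111, -2.0886]  P^-=[0.7540 0.1306; 0.1306 0.4844]  S=[1.2770 0.0685; 0.0685 0.6400]  K=[0.5672 0.1669; 0.0084 0.7602]  nu=[1.5365, 0.2844]  x^+=[1.6301, -1.8595]  P^+=[0.3124 0.0137; 0.0137 0.1137]
step 4: x^-=[1.5886, -1.4428]  P^-=[0.7527 0.1309; 0.1309 0.4841]  S=[1.2755 0.0689; 0.0689 0.6396]  K=[0.5667 0.1672; 0.0085 0.7600]  nu=[0.6694, 3.9011]  x^+=[2.6204, 1.5277]  P^+=[0.3121 0.0137; 0.0137 0.1136]
step 5: x^-=[3.0505, 2.0168]  P^-=[0.7523 0.1309; 0.1309 0.4840]  S=[1.2752 0.0688; 0.0688 0.6396]  K=[0.5666 0.1672; 0.0085 0.7600]  nu=[-3.1181, -2.7078]  x^+=[0.8309, -0.0676]  P^+=[0.3120 0.0137; 0.0137 0.1136]

P_post[0,0] = 0.3120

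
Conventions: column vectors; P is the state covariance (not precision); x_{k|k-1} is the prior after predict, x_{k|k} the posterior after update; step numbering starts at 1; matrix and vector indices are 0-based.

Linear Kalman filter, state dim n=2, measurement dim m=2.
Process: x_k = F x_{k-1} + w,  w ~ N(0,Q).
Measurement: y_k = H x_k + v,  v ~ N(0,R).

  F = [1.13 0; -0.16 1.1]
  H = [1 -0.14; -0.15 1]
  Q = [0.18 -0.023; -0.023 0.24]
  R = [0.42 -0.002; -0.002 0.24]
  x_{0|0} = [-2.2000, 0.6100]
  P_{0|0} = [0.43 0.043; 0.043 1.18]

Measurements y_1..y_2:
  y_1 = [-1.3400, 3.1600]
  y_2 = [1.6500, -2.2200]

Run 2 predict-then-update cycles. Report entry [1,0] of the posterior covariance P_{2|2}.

step 1: x^-=[-2.4860, 1.0230]  P^-=[0.7291 -0.0473; -0.0473 1.6637]  S=[1.1949 -0.3926; -0.3926 1.9343]  K=[0.6312 0.0471; 0.0528 0.8745]  nu=[1.2892, 1.7641]  x^+=[-1.5892, 2.6337]  P^+=[0.2721 0.0509; 0.0509 0.2174]
step 2: x^-=[-1.7958, 3.1514]  P^-=[0.5275 -0.0090; -0.0090 0.4921]  S=[0.9596 -0.1592; -0.1592 0.7467]  K=[0.5509 -0.0005; 0.0295 0.6672]  nu=[3.8870, -5.6408]  x^+=[0.3485, -0.4972]  P^+=[0.2362 0.0342; 0.0342 0.1652]

P_post[1,0] = 0.0342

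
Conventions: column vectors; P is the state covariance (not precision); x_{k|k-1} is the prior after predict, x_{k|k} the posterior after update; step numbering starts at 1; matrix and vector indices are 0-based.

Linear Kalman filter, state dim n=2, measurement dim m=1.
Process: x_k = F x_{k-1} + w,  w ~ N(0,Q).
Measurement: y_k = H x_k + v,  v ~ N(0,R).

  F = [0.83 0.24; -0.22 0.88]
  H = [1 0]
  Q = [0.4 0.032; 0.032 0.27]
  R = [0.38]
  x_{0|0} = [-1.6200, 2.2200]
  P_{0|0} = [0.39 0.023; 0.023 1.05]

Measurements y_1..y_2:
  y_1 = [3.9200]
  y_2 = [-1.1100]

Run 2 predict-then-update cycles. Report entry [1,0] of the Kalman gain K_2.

K[1,0] = 0.2453

step 1: x^-=[-0.8118, 2.3100]  P^-=[0.7383 0.1981; 0.1981 1.0931]  S=[1.1183]  K=[0.6602; 0.1772]  nu=[4.7318]  x^+=[2.3121, 3.1483]  P^+=[0.2509 0.0673; 0.0673 1.0580]
step 2: x^-=[2.6747, 2.2619]  P^-=[0.6606 0.2553; 0.2553 1.0754]  S=[1.0406]  K=[0.6348; 0.2453]  nu=[-3.7847]  x^+=[0.2721, 1.3335]  P^+=[0.2412 0.0932; 0.0932 1.0128]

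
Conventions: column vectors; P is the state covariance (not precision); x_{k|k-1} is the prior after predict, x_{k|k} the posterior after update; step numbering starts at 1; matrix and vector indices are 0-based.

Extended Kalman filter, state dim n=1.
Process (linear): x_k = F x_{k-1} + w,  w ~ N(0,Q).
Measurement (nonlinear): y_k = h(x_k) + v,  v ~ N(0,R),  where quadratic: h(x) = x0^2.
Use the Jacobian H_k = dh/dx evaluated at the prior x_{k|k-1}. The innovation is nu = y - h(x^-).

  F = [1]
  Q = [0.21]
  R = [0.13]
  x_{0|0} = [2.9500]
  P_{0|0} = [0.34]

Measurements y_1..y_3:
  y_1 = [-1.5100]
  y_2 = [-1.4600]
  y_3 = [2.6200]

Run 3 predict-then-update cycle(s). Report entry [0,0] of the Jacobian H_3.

step 1: x^-=[2.9500]  P^-=[0.5500]  H_jac=[5.9000]  S=[19.2755]  K=[0.1683]  nu=[-10.2125]  x^+=[1.2307]  P^+=[0.0037]
step 2: x^-=[1.2307]  P^-=[0.2137]  H_jac=[2.4615]  S=[1.4248]  K=[0.3692]  nu=[-2.9747]  x^+=[0.1325]  P^+=[0.0195]
step 3: x^-=[0.1325]  P^-=[0.2295]  H_jac=[0.2650]  S=[0.1461]  K=[0.4162]  nu=[2.6024]  x^+=[1.2157]  P^+=[0.2042]

H_jac[0,0] = 0.2650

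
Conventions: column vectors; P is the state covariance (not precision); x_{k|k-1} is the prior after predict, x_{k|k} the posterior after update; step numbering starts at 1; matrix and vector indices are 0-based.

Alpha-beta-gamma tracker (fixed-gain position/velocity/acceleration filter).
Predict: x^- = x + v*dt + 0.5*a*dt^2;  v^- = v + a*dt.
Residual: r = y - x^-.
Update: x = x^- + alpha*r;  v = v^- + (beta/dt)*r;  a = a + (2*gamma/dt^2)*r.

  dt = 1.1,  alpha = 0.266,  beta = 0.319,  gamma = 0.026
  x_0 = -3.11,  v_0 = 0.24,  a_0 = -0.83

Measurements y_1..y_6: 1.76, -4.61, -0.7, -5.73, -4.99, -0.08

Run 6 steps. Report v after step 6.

step 1: x_pred=-3.3482  r=5.1082  x^+=-1.9894  v^+=0.8084  a^+=-0.6105
step 2: x_pred=-1.4695  r=-3.1405  x^+=-2.3049  v^+=-0.7739  a^+=-0.7454
step 3: x_pred=-3.6072  r=2.9072  x^+=-2.8339  v^+=-0.7508  a^+=-0.6205
step 4: x_pred=-4.0351  r=-1.6949  x^+=-4.4860  v^+=-1.9249  a^+=-0.6933
step 5: x_pred=-7.0228  r=2.0328  x^+=-6.4821  v^+=-2.0980  a^+=-0.6060
step 6: x_pred=-9.1565  r=9.0765  x^+=-6.7422  v^+=-0.1324  a^+=-0.2159

v_post = -0.1324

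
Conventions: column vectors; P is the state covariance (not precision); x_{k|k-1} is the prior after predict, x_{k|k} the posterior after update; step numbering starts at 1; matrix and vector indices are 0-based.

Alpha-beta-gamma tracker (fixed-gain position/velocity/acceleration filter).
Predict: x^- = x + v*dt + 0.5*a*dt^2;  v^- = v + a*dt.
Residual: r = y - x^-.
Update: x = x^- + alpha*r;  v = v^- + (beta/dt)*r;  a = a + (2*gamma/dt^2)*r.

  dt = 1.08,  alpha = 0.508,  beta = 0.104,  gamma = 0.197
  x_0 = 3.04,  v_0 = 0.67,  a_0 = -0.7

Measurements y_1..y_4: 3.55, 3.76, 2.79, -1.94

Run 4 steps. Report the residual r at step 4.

resid = -3.2601

step 1: x_pred=3.3554  r=0.1946  x^+=3.4542  v^+=-0.0673  a^+=-0.6343
step 2: x_pred=3.0117  r=0.7483  x^+=3.3918  v^+=-0.6802  a^+=-0.3815
step 3: x_pred=2.4348  r=0.3552  x^+=2.6152  v^+=-1.0580  a^+=-0.2615
step 4: x_pred=1.3201  r=-3.2601  x^+=-0.3360  v^+=-1.6543  a^+=-1.3627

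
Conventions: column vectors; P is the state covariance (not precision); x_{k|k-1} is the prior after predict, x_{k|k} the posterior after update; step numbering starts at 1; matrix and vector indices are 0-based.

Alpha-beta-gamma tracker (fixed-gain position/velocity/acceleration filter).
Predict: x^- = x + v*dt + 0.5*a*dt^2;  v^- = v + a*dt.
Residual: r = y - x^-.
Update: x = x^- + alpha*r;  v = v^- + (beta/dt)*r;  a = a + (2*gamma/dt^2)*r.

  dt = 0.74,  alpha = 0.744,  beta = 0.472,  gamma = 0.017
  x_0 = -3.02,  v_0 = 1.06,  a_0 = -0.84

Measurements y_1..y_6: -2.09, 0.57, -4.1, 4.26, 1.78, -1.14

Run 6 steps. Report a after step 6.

a_post = -0.8235

step 1: x_pred=-2.4656  r=0.3756  x^+=-2.1862  v^+=0.6780  a^+=-0.8167
step 2: x_pred=-1.9081  r=2.4781  x^+=-0.0644  v^+=1.6542  a^+=-0.6628
step 3: x_pred=0.9783  r=-5.0783  x^+=-2.8000  v^+=-2.0754  a^+=-0.9781
step 4: x_pred=-4.6035  r=8.8635  x^+=1.9909  v^+=2.8543  a^+=-0.4278
step 5: x_pred=3.9860  r=-2.2060  x^+=2.3447  v^+=1.1307  a^+=-0.5648
step 6: x_pred=3.0268  r=-4.1668  x^+=-0.0733  v^+=-1.9450  a^+=-0.8235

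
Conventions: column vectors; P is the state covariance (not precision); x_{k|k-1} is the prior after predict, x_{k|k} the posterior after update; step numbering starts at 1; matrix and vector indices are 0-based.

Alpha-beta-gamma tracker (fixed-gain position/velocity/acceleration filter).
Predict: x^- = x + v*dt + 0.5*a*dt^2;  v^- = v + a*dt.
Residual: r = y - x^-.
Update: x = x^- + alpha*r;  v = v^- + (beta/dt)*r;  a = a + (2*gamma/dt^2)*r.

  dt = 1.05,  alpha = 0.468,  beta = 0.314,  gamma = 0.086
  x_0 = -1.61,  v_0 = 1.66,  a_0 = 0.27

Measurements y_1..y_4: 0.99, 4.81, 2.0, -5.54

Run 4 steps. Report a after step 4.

step 1: x_pred=0.2818  r=0.7082  x^+=0.6133  v^+=2.1553  a^+=0.3805
step 2: x_pred=3.0860  r=1.7240  x^+=3.8929  v^+=3.0703  a^+=0.6494
step 3: x_pred=7.4747  r=-5.4747  x^+=4.9125  v^+=2.1150  a^+=-0.2047
step 4: x_pred=7.0205  r=-12.5605  x^+=1.1422  v^+=-1.8561  a^+=-2.1642

a_post = -2.1642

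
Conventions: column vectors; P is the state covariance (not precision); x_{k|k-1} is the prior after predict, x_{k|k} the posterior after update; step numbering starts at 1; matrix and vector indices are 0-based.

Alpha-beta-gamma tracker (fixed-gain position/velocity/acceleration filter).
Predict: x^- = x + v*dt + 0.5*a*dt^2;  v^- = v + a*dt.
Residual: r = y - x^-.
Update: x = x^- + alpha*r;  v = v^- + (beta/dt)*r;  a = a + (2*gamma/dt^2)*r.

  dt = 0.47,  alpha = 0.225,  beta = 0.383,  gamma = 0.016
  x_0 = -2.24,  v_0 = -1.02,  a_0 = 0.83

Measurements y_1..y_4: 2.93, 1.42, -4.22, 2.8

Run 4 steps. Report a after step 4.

a_post = 0.7817

step 1: x_pred=-2.6277  r=5.5577  x^+=-1.3772  v^+=3.8991  a^+=1.6351
step 2: x_pred=0.6359  r=0.7841  x^+=0.8123  v^+=5.3065  a^+=1.7487
step 3: x_pred=3.4995  r=-7.7195  x^+=1.7626  v^+=-0.1622  a^+=0.6304
step 4: x_pred=1.7560  r=1.0440  x^+=1.9909  v^+=0.9848  a^+=0.7817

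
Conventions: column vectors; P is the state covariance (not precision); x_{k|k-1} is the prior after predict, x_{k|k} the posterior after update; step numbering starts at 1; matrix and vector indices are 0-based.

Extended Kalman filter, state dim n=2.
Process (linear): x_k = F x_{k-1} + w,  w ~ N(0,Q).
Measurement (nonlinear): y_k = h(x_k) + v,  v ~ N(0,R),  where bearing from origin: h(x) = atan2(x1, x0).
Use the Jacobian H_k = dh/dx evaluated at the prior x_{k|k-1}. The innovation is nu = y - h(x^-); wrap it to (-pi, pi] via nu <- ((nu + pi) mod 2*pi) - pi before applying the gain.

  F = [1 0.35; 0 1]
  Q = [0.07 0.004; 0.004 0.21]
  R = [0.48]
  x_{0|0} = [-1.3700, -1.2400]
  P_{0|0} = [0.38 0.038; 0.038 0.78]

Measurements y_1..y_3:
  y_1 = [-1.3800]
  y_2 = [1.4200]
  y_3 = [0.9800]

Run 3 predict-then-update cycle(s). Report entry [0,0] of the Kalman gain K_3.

K[0,0] = -0.2100

step 1: x^-=[-1.8040, -1.2400]  P^-=[0.5721 0.3150; 0.3150 0.9900]  H_jac=[0.2588 -0.3765]  S=[0.5972]  K=[0.0493; -0.4875]  nu=[1.1594]  x^+=[-1.7468, -1.8053]  P^+=[0.5707 0.3294; 0.3294 0.8480]
step 2: x^-=[-2.3786, -1.8053]  P^-=[0.9751 0.6302; 0.6302 1.0580]  H_jac=[0.2025 -0.2668]  S=[0.5272]  K=[0.0556; -0.2934]  nu=[-2.3708]  x^+=[-2.5105, -1.1098]  P^+=[0.9735 0.6388; 0.6388 1.0127]
step 3: x^-=[-2.8989, -1.1098]  P^-=[1.6147 0.9972; 0.9972 1.2227]  H_jac=[0.1152 -0.3009]  S=[0.5430]  K=[-0.2100; -0.4659]  nu=[-2.5272]  x^+=[-2.3681, 0.0678]  P^+=[1.5907 0.9441; 0.9441 1.1048]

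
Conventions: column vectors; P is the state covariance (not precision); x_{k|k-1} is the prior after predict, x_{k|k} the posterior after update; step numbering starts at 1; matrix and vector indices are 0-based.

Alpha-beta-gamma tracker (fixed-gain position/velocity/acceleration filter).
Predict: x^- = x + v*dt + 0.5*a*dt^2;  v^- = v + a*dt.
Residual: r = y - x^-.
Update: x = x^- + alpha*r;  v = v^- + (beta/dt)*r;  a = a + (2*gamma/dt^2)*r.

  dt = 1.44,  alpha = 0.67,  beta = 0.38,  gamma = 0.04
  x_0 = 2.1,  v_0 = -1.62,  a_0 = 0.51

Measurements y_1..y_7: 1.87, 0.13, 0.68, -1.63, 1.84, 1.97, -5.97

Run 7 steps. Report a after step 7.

step 1: x_pred=0.2960  r=1.5740  x^+=1.3506  v^+=-0.4702  a^+=0.5707
step 2: x_pred=1.2652  r=-1.1352  x^+=0.5046  v^+=0.0521  a^+=0.5269
step 3: x_pred=1.1259  r=-0.4459  x^+=0.8271  v^+=0.6932  a^+=0.5097
step 4: x_pred=2.3538  r=-3.9838  x^+=-0.3153  v^+=0.3759  a^+=0.3560
step 5: x_pred=0.5951  r=1.2449  x^+=1.4292  v^+=1.2171  a^+=0.4041
step 6: x_pred=3.6007  r=-1.6307  x^+=2.5081  v^+=1.3686  a^+=0.3411
step 7: x_pred=4.8327  r=-10.8027  x^+=-2.4051  v^+=-0.9908  a^+=-0.0756

a_post = -0.0756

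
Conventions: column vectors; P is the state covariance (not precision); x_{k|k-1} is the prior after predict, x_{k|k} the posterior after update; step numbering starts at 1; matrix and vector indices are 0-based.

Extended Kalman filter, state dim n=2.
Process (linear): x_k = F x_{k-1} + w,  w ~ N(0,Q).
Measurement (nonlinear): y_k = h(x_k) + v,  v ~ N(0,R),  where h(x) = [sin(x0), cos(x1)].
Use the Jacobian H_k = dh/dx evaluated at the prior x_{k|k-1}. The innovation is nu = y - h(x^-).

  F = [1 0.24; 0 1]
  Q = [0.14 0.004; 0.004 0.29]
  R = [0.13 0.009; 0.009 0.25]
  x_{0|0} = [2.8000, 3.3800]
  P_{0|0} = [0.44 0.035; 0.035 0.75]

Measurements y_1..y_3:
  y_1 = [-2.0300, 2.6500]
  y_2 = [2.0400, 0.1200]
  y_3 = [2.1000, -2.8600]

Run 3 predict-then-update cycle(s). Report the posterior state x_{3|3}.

x_post = [8.2789, 9.8767]

step 1: x^-=[3.6112, 3.3800]  P^-=[0.6400 0.2190; 0.2190 1.0400]  H_jac=[-0.8917 0.0000; 0.0000 0.2362]  S=[0.6389 -0.0371; -0.0371 0.3080]  K=[-0.8897 0.0607; -0.2612 0.7659]  nu=[-1.5775, 3.6217]  x^+=[5.2345, 6.5660]  P^+=[0.1291 0.0303; 0.0303 0.8009]
step 2: x^-=[6.8103, 6.5660]  P^-=[0.3298 0.2266; 0.2266 1.0909]  H_jac=[0.8643 0.0000; 0.0000 -0.2790]  S=[0.3763 -0.0456; -0.0456 0.3349]  K=[0.7468 -0.0870; 0.4170 -0.8520]  nu=[1.5369, -0.8403]  x^+=[8.0312, 7.9227]  P^+=[0.1114 0.0539; 0.0539 0.7499]
step 3: x^-=[9.9327, 7.9227]  P^-=[0.3205 0.2378; 0.2378 1.0399]  H_jac=[-0.8738 0.0000; 0.0000 -0.9976]  S=[0.3747 0.2163; 0.2163 1.2850]  K=[-0.7097 -0.0652; -0.0980 -0.7909]  nu=[2.5863, -2.7913]  x^+=[8.2789, 9.8767]  P^+=[0.1063 0.0227; 0.0227 0.1991]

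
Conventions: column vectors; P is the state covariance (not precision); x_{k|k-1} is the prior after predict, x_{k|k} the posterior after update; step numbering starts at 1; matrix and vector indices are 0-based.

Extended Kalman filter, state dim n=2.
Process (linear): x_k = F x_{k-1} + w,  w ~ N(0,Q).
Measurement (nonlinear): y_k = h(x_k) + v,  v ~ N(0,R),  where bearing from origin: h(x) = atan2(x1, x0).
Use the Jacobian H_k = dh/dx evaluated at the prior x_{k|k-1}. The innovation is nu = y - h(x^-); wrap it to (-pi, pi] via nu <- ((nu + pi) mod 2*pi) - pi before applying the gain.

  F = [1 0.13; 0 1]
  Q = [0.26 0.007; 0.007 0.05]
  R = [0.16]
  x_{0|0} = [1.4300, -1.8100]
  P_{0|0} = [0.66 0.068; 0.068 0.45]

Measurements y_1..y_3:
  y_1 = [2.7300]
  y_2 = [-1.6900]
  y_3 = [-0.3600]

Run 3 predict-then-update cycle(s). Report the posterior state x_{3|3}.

x_post = [-0.5387, -3.6192]

step 1: x^-=[1.1947, -1.8100]  P^-=[0.9453 0.1335; 0.1335 0.5000]  H_jac=[0.3848 0.2540]  S=[0.3583]  K=[1.1098; 0.4978]  nu=[-2.5658]  x^+=[-1.6527, -3.0872]  P^+=[0.5040 -0.0645; -0.0645 0.4112]
step 2: x^-=[-2.0541, -3.0872]  P^-=[0.7541 -0.0040; -0.0040 0.4612]  H_jac=[0.2245 -0.1494]  S=[0.2086]  K=[0.8147; -0.3346]  nu=[0.4679]  x^+=[-1.6729, -3.2438]  P^+=[0.6157 0.0529; 0.0529 0.4379]
step 3: x^-=[-2.0946, -3.2438]  P^-=[0.8969 0.1168; 0.1168 0.4879]  H_jac=[0.2176 -0.1405]  S=[0.2049]  K=[0.8720; -0.2104]  nu=[1.7842]  x^+=[-0.5387, -3.6192]  P^+=[0.7410 0.1544; 0.1544 0.4788]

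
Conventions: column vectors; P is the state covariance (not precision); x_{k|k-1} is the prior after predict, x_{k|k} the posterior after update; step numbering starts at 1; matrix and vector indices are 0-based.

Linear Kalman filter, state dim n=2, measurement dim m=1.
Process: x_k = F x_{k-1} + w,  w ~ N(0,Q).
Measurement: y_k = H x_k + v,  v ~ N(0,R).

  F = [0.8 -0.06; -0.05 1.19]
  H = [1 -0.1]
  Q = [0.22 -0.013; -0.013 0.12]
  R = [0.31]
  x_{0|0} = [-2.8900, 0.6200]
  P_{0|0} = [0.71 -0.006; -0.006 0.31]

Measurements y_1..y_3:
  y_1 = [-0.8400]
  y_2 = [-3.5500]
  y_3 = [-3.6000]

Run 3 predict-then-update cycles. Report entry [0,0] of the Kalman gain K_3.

K[0,0] = 0.5026

step 1: x^-=[-2.3492, 0.8823]  P^-=[0.6761 -0.0693; -0.0693 0.5615]  S=[1.0056]  K=[0.6792; -0.1247]  nu=[1.5974]  x^+=[-1.2642, 0.6831]  P^+=[0.2122 0.0159; 0.0159 0.5458]
step 2: x^-=[-1.0523, 0.8761]  P^-=[0.3562 -0.0453; -0.0453 0.8916]  S=[0.6842]  K=[0.5273; -0.1965]  nu=[-2.4101]  x^+=[-2.3231, 1.3495]  P^+=[0.1660 0.0256; 0.0256 0.8652]
step 3: x^-=[-1.9394, 1.7221]  P^-=[0.3269 -0.0570; -0.0570 1.3426]  S=[0.6617]  K=[0.5026; -0.2890]  nu=[-1.4884]  x^+=[-2.6875, 2.1522]  P^+=[0.1597 0.0392; 0.0392 1.2873]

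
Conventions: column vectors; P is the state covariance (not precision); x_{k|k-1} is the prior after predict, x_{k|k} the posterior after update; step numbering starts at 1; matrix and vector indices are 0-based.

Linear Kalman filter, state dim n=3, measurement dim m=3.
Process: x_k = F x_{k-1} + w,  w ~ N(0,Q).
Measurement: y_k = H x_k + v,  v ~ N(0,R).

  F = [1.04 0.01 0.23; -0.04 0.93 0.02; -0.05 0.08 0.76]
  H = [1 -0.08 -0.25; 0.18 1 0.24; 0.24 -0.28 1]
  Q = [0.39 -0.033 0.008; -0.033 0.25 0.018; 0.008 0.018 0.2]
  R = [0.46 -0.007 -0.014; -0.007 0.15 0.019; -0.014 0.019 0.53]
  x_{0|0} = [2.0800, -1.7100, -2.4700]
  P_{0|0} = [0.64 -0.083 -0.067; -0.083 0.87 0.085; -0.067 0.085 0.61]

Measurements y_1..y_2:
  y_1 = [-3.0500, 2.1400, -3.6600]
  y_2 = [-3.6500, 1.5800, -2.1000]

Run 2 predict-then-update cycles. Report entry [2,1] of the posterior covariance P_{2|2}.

step 1: x^-=[1.5780, -1.7229, -2.1180]  P^-=[1.0812 -0.1116 0.0252; -0.1116 1.0132 0.1597; 0.0252 0.1597 0.5756]  S=[1.5953 -0.0760 0.1798; -0.0760 1.2700 0.0540; 0.1798 0.0540 1.1850]  K=[0.6662 0.1032 0.1609; -0.0901 0.8131 -0.1506; -0.1245 0.2110 0.4624]  nu=[-5.2953, 4.0872, -2.4031]  x^+=[-1.9144, 2.4393, -1.7077]  P^+=[0.2992 -0.0388 -0.0048; -0.0388 0.1308 -0.0172; -0.0048 -0.0172 0.2472]
step 2: x^-=[-2.3594, 2.3110, -1.0070]  P^-=[0.7235 -0.0844 0.0284; -0.0844 0.3660 0.0220; 0.0284 0.0220 0.3429]  S=[1.2075 -0.0102 0.1338; -0.0102 0.5418 0.0414; 0.1338 0.0414 0.9559]  K=[0.5831 0.0967 0.1502; -0.0794 0.6651 -0.1230; -0.0879 0.1725 0.3643]  nu=[-1.3575, -0.0646, 0.1203]  x^+=[-3.1391, 2.3610, -0.8550]  P^+=[0.2629 -0.0342 0.0006; -0.0342 0.1073 -0.0132; 0.0006 -0.0132 0.1937]

P_post[2,1] = -0.0132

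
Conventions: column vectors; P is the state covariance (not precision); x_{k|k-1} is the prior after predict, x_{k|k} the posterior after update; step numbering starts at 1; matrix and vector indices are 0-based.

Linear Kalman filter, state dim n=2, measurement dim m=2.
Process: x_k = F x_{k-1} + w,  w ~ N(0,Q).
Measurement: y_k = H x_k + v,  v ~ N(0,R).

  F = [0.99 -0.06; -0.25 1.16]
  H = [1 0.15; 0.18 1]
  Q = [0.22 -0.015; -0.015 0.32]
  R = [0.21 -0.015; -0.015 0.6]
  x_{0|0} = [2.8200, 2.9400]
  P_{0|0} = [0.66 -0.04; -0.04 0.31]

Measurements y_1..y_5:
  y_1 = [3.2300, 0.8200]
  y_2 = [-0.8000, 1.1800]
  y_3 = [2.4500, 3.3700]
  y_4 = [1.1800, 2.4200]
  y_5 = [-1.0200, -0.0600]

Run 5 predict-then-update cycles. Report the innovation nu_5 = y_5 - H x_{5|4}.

innov = [-2.2247, -2.5955]

step 1: x^-=[2.6154, 2.7054]  P^-=[0.8727 -0.2465; -0.2465 0.8016]  S=[1.0268 0.0092; 0.0092 1.3411]  K=[0.8146 -0.0722; -0.1280 0.5655]  nu=[0.2088, -2.3562]  x^+=[2.9557, 1.3463]  P^+=[0.1855 -0.0889; -0.0889 0.3572]
step 2: x^-=[2.8453, 0.8228]  P^-=[0.4136 -0.1893; -0.1893 0.8639]  S=[0.5863 -0.0053; -0.0053 1.4091]  K=[0.6564 -0.0790; -0.0964 0.5885]  nu=[-3.7688, -0.1549]  x^+=[0.3839, 1.0950]  P^+=[0.1517 -0.0845; -0.0845 0.3698]
step 3: x^-=[0.3143, 1.1742]  P^-=[0.3801 -0.1766; -0.1766 0.8761]  S=[0.5568 0.0034; 0.0034 1.4248]  K=[0.6355 -0.0775; -0.0849 0.5928]  nu=[1.9595, 2.1392]  x^+=[1.3938, 2.2760]  P^+=[0.1470 -0.0825; -0.0825 0.3718]
step 4: x^-=[1.2433, 2.2917]  P^-=[0.3752 -0.1732; -0.1732 0.8773]  S=[0.5530 0.0062; 0.0062 1.4271]  K=[0.6324 -0.0768; -0.0820 0.5933]  nu=[-0.4071, -0.0955]  x^+=[0.9932, 2.2684]  P^+=[0.1462 -0.0819; -0.0819 0.3719]
step 5: x^-=[0.8472, 2.3830]  P^-=[0.3744 -0.1724; -0.1724 0.8771]  S=[0.5524 0.0069; 0.0069 1.4272]  K=[0.6319 -0.0766; -0.0813 0.5932]  nu=[-2.2247, -2.5955]  x^+=[-0.3597, 1.0242]  P^+=[0.1461 -0.0818; -0.0818 0.3719]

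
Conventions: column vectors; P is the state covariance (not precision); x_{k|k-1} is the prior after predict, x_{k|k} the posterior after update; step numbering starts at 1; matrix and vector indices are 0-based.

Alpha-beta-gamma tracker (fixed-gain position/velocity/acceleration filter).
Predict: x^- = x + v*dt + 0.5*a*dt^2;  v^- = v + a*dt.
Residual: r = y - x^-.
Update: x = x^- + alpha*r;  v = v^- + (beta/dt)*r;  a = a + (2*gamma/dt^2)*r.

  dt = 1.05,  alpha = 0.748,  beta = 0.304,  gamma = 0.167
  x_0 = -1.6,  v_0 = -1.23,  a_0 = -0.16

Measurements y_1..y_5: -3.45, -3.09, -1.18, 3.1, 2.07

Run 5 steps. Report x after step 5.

x_post = 3.1732

step 1: x_pred=-2.9797  r=-0.4703  x^+=-3.3315  v^+=-1.5342  a^+=-0.3025
step 2: x_pred=-5.1091  r=2.0191  x^+=-3.5988  v^+=-1.2672  a^+=0.3092
step 3: x_pred=-4.7589  r=3.5789  x^+=-2.0819  v^+=0.0937  a^+=1.3934
step 4: x_pred=-1.2154  r=4.3154  x^+=2.0125  v^+=2.8062  a^+=2.7008
step 5: x_pred=6.4478  r=-4.3778  x^+=3.1732  v^+=4.3745  a^+=1.3745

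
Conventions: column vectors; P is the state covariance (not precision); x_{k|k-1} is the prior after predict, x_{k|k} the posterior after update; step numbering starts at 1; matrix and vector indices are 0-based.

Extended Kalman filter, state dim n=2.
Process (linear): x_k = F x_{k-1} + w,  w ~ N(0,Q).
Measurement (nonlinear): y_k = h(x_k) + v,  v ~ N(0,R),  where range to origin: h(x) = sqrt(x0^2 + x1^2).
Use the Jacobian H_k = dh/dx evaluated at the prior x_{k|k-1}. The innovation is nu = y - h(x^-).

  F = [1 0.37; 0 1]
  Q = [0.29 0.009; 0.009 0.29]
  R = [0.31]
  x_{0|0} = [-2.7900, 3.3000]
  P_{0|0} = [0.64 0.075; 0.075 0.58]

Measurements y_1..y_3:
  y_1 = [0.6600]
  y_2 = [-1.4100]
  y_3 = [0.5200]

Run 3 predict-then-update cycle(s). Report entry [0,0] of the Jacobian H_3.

step 1: x^-=[-1.5690, 3.3000]  P^-=[1.0649 0.2986; 0.2986 0.8700]  H_jac=[-0.4294 0.9031]  S=[0.9843]  K=[-0.1906; 0.6680]  nu=[-2.9940]  x^+=[-0.9984, 1.3001]  P^+=[1.0292 0.4239; 0.4239 0.4308]
step 2: x^-=[-0.5174, 1.3001]  P^-=[1.6918 0.5923; 0.5923 0.7208]  H_jac=[-0.3697 0.9291]  S=[0.7566]  K=[-0.0994; 0.5957]  nu=[-2.8093]  x^+=[-0.2382, -0.3735]  P^+=[1.6843 0.6371; 0.6371 0.4523]
step 3: x^-=[-0.3764, -0.3735]  P^-=[2.5077 0.8134; 0.8134 0.7423]  H_jac=[-0.7098 -0.7044]  S=[2.7552]  K=[-0.8540; -0.3993]  nu=[-0.0102]  x^+=[-0.3676, -0.3694]  P^+=[0.4982 -0.1262; -0.1262 0.3029]

H_jac[0,0] = -0.7098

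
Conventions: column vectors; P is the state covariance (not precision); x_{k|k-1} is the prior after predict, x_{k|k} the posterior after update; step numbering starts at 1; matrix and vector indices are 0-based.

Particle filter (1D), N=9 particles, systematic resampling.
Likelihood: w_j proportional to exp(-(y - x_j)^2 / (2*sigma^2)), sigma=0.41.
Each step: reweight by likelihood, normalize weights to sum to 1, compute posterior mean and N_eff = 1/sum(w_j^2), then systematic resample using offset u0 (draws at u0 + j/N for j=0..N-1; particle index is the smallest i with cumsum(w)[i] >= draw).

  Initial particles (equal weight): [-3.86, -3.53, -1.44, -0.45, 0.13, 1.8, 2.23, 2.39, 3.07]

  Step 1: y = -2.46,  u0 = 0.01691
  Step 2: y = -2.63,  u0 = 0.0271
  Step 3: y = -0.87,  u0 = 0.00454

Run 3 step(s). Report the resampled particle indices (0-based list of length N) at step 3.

resampled_idx = [7, 7, 7, 7, 7, 8, 8, 8, 8]

step 1: w=[0.0361, 0.4076, 0.5562, 0.0001, 0.0000, 0.0000, 0.0000, 0.0000, 0.0000]  mean=-2.3792  Neff=2.0972  idx=[0, 1, 1, 1, 2, 2, 2, 2, 2]
step 2: w=[0.0313, 0.2533, 0.2533, 0.2533, 0.0418, 0.0418, 0.0418, 0.0418, 0.0418]  mean=-3.1040  Neff=4.9458  idx=[0, 1, 1, 2, 2, 3, 3, 4, 6]
step 3: w=[0.0000, 0.0000, 0.0000, 0.0000, 0.0000, 0.0000, 0.0000, 0.5000, 0.5000]  mean=-1.4400  Neff=2.0000  idx=[7, 7, 7, 7, 7, 8, 8, 8, 8]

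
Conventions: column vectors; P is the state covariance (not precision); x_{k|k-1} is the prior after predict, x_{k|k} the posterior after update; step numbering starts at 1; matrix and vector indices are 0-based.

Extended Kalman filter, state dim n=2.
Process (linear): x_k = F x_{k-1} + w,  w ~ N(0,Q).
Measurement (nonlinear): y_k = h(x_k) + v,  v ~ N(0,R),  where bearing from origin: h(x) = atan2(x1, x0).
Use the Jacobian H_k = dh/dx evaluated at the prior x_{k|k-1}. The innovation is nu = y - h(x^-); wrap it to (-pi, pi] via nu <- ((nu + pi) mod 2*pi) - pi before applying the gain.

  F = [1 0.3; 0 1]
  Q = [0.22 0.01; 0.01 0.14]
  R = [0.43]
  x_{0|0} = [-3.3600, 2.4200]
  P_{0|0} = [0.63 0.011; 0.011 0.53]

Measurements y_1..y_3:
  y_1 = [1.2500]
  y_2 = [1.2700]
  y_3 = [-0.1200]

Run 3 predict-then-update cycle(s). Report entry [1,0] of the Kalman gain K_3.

step 1: x^-=[-2.6340, 2.4200]  P^-=[0.9043 0.1800; 0.1800 0.6700]  H_jac=[-0.1891 -0.2059]  S=[0.5048]  K=[-0.4123; -0.3407]  nu=[-1.1485]  x^+=[-2.1605, 2.8113]  P^+=[0.8185 0.1091; 0.1091 0.6114]
step 2: x^-=[-1.3171, 2.8113]  P^-=[1.1590 0.3025; 0.3025 0.7514]  H_jac=[-0.2917 -0.1367]  S=[0.5668]  K=[-0.6694; -0.3369]  nu=[-0.7389]  x^+=[-0.8225, 3.0602]  P^+=[0.9050 0.1747; 0.1747 0.6871]
step 3: x^-=[0.0956, 3.0602]  P^-=[1.2917 0.3908; 0.3908 0.8271]  H_jac=[-0.3265 0.0102]  S=[0.5651]  K=[-0.7391; -0.2108]  nu=[-1.6596]  x^+=[1.3222, 3.4101]  P^+=[0.9830 0.3028; 0.3028 0.8020]

K[1,0] = -0.2108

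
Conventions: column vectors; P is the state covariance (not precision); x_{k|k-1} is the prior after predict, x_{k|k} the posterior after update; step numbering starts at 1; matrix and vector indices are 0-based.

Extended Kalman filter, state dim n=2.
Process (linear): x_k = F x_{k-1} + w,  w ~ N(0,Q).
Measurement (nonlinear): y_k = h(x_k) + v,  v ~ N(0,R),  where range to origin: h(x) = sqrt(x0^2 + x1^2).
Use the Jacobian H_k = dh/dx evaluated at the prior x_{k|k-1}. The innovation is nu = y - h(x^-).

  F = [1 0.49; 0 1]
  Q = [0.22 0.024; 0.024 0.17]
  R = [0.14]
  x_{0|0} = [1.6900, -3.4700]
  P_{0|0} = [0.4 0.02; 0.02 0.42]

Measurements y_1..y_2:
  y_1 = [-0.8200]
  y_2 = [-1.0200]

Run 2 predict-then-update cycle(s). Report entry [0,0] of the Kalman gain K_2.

K[0,0] = 0.8714

step 1: x^-=[-0.0103, -3.4700]  P^-=[0.7404 0.2498; 0.2498 0.5900]  H_jac=[-0.0030 -1.0000]  S=[0.7315]  K=[-0.3445; -0.8076]  nu=[-4.2900]  x^+=[1.4676, -0.0054]  P^+=[0.6536 0.0463; 0.0463 0.1129]
step 2: x^-=[1.4650, -0.0054]  P^-=[0.9461 0.1256; 0.1256 0.2829]  H_jac=[1.0000 -0.0037]  S=[1.0852]  K=[0.8714; 0.1148]  nu=[-2.4850]  x^+=[-0.7005, -0.2907]  P^+=[0.1221 0.0171; 0.0171 0.2686]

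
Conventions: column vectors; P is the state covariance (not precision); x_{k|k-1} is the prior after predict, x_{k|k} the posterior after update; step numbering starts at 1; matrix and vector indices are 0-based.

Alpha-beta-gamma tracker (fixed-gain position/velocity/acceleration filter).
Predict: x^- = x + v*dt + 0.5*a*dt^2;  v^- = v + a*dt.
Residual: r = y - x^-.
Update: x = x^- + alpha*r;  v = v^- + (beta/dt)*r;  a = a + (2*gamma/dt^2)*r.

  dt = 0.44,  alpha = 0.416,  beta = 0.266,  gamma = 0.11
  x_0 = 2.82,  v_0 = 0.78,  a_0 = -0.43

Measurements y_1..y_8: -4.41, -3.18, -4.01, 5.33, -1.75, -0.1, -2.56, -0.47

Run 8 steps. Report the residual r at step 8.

resid = -9.2302

step 1: x_pred=3.1216  r=-7.5316  x^+=-0.0116  v^+=-3.9624  a^+=-8.9886
step 2: x_pred=-2.6251  r=-0.5549  x^+=-2.8559  v^+=-8.2528  a^+=-9.6192
step 3: x_pred=-7.4183  r=3.4083  x^+=-6.0005  v^+=-10.4248  a^+=-5.7461
step 4: x_pred=-11.1436  r=16.4736  x^+=-4.2906  v^+=-2.9940  a^+=12.9739
step 5: x_pred=-4.3521  r=2.6021  x^+=-3.2696  v^+=4.2876  a^+=15.9308
step 6: x_pred=0.1590  r=-0.2590  x^+=0.0513  v^+=11.1405  a^+=15.6365
step 7: x_pred=6.4667  r=-9.0267  x^+=2.7116  v^+=12.5635  a^+=5.3788
step 8: x_pred=8.7602  r=-9.2302  x^+=4.9204  v^+=9.3501  a^+=-5.1100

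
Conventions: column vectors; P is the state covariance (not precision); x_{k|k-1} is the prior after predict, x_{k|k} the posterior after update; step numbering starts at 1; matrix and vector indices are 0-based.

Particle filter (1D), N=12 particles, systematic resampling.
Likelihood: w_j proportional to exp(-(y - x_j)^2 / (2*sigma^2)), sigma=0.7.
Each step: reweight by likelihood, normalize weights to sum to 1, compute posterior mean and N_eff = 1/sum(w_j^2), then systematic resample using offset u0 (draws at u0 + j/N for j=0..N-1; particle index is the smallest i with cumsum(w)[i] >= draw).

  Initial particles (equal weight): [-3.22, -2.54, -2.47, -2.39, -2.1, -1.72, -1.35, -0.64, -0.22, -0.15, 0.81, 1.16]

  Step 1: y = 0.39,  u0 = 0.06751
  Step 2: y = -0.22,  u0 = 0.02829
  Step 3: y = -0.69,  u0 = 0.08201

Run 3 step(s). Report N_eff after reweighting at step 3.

N_eff = 10.3938

step 1: w=[0.0000, 0.0000, 0.0001, 0.0001, 0.0006, 0.0033, 0.0142, 0.1057, 0.2134, 0.2317, 0.2606, 0.1704]  mean=0.2327  Neff=4.8190  idx=[7, 8, 8, 8, 9, 9, 9, 10, 10, 10, 11, 11]
step 2: w=[0.1028, 0.1231, 0.1231, 0.1231, 0.1225, 0.1225, 0.1225, 0.0417, 0.0417, 0.0417, 0.0176, 0.0176]  mean=-0.0599  Neff=9.3552  idx=[0, 1, 1, 2, 3, 3, 4, 5, 5, 6, 7, 9]
step 3: w=[0.1222, 0.0978, 0.0978, 0.0978, 0.0978, 0.0978, 0.0910, 0.0910, 0.0910, 0.0910, 0.0123, 0.0123]  mean=-0.2204  Neff=10.3938  idx=[0, 1, 2, 3, 3, 4, 5, 6, 7, 8, 9, 11]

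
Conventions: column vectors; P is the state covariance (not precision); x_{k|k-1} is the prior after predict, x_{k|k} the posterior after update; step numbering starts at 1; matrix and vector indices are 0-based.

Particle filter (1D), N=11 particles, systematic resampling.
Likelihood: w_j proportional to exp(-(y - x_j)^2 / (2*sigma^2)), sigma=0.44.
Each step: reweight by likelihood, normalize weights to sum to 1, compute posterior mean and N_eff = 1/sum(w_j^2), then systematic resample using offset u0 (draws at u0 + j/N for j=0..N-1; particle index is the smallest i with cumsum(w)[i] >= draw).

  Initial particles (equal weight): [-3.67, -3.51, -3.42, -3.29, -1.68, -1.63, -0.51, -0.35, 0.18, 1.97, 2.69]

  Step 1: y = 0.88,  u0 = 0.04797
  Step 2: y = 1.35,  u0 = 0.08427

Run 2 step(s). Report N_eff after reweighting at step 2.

step 1: w=[0.0000, 0.0000, 0.0000, 0.0000, 0.0000, 0.0000, 0.0191, 0.0565, 0.7931, 0.1307, 0.0006]  mean=0.3723  Neff=1.5394  idx=[7, 8, 8, 8, 8, 8, 8, 8, 8, 8, 9]
step 2: w=[0.0009, 0.0460, 0.0460, 0.0460, 0.0460, 0.0460, 0.0460, 0.0460, 0.0460, 0.0460, 0.5850]  mean=1.2266  Neff=2.7682  idx=[2, 4, 6, 8, 10, 10, 10, 10, 10, 10, 10]

N_eff = 2.7682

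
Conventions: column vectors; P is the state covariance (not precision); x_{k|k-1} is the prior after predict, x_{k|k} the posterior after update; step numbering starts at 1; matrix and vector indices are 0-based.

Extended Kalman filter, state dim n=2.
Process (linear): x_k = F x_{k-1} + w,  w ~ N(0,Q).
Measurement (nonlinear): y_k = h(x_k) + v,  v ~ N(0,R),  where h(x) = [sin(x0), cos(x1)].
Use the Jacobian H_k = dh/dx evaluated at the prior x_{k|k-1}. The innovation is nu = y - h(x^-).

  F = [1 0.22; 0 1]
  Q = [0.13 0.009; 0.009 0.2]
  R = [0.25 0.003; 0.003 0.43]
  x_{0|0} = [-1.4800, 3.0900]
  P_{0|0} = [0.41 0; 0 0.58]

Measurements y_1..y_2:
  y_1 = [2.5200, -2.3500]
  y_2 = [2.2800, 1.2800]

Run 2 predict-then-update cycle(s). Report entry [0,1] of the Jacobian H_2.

H_jac[0,1] = 0.0000

step 1: x^-=[-0.8002, 3.0900]  P^-=[0.5681 0.1366; 0.1366 0.7800]  H_jac=[0.6966 0.0000; 0.0000 -0.0516]  S=[0.5256 -0.0019; -0.0019 0.4321]  K=[0.7528 -0.0130; 0.1807 -0.0923]  nu=[3.2375, -1.3513]  x^+=[1.6544, 3.7997]  P^+=[0.2701 0.0645; 0.0645 0.7591]
step 2: x^-=[2.4903, 3.7997]  P^-=[0.4652 0.2405; 0.2405 0.9591]  H_jac=[-0.7953 0.0000; 0.0000 0.6116]  S=[0.5443 -0.1140; -0.1140 0.7888]  K=[-0.6608 0.0910; -0.2018 0.7145]  nu=[1.6738, 2.0712]  x^+=[1.5728, 4.9419]  P^+=[0.2074 0.0607; 0.0607 0.5014]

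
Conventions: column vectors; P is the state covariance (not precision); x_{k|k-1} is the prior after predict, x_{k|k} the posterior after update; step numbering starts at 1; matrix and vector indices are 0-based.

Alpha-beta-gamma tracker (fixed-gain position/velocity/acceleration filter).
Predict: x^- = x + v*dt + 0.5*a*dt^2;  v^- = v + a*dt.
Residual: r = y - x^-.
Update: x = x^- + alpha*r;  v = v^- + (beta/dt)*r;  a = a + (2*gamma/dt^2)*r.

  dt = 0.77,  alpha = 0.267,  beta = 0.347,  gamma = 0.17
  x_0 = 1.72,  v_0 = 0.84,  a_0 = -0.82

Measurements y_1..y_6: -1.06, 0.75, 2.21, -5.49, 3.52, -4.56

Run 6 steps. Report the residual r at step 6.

resid = -3.5835

step 1: x_pred=2.1237  r=-3.1837  x^+=1.2737  v^+=-1.2261  a^+=-2.6457
step 2: x_pred=-0.4548  r=1.2048  x^+=-0.1331  v^+=-2.7204  a^+=-1.9548
step 3: x_pred=-2.8073  r=5.0173  x^+=-1.4677  v^+=-1.9646  a^+=0.9224
step 4: x_pred=-2.7070  r=-2.7830  x^+=-3.4500  v^+=-2.5085  a^+=-0.6736
step 5: x_pred=-5.5813  r=9.1013  x^+=-3.1512  v^+=1.0743  a^+=4.5456
step 6: x_pred=-0.9765  r=-3.5835  x^+=-1.9333  v^+=2.9595  a^+=2.4906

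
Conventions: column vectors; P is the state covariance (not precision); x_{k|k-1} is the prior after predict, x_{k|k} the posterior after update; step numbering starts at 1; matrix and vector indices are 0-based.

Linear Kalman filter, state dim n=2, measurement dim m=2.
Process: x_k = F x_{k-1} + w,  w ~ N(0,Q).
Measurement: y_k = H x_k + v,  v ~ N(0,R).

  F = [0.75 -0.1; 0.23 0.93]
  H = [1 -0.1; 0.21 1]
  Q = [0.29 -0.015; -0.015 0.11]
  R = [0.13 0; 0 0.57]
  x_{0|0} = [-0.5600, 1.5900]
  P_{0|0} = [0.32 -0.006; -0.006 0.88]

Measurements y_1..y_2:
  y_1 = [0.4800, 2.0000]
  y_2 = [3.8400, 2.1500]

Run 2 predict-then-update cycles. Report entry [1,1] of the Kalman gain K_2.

K[1,1] = 0.4138

step 1: x^-=[-0.5790, 1.3499]  P^-=[0.4797 -0.0457; -0.0457 0.8855]  S=[0.6277 -0.0325; -0.0325 1.4574]  K=[0.7744 0.0551; -0.1829 0.5969]  nu=[1.1940, 0.7717]  x^+=[0.3881, 1.5921]  P^+=[0.1017 0.0100; 0.0100 0.3381]
step 2: x^-=[0.1318, 1.5699]  P^-=[0.3491 -0.0221; -0.0221 0.4121]  S=[0.4876 0.0104; 0.0104 0.9882]  K=[0.7195 0.0442; -0.1388 0.4138]  nu=[3.8652, 0.5524]  x^+=[2.9371, 1.2622]  P^+=[0.0941 0.0054; 0.0054 0.2347]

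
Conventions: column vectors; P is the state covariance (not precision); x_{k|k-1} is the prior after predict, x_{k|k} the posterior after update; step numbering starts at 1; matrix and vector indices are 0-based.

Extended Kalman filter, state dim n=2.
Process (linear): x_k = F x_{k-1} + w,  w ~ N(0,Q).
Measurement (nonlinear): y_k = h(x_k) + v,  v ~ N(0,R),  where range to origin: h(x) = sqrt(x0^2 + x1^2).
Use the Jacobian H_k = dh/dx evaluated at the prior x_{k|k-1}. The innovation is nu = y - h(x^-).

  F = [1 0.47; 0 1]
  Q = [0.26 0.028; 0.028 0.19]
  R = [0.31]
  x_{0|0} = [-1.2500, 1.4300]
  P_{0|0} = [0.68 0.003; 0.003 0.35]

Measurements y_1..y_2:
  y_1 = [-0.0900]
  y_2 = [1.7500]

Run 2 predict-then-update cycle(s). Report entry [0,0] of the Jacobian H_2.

H_jac[0,0] = 0.1730

step 1: x^-=[-0.5779, 1.4300]  P^-=[1.0201 0.1955; 0.1955 0.5400]  H_jac=[-0.3747 0.9272]  S=[0.7816]  K=[-0.2571; 0.5469]  nu=[-1.6324]  x^+=[-0.1582, 0.5373]  P^+=[0.9685 0.3054; 0.3054 0.3063]
step 2: x^-=[0.0944, 0.5373]  P^-=[1.5832 0.4773; 0.4773 0.4963]  H_jac=[0.1730 0.9849]  S=[1.0015]  K=[0.7430; 0.5705]  nu=[1.2044]  x^+=[0.9892, 1.2245]  P^+=[1.0304 0.0528; 0.0528 0.1703]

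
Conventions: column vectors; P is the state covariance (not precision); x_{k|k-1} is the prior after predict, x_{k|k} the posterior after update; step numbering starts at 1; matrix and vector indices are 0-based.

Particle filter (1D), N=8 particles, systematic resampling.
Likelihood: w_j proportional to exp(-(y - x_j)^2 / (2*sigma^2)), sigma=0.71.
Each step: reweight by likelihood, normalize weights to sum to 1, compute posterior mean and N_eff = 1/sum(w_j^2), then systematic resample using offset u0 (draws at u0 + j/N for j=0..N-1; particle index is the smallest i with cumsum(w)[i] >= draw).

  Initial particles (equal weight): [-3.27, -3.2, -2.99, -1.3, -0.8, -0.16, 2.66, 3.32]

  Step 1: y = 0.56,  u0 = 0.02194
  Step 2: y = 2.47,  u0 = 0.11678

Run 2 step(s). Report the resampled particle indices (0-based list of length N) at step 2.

step 1: w=[0.0000, 0.0000, 0.0000, 0.0403, 0.1988, 0.7446, 0.0157, 0.0007]  mean=-0.2867  Neff=1.6785  idx=[3, 4, 5, 5, 5, 5, 5, 5]
step 2: w=[0.0001, 0.0039, 0.1660, 0.1660, 0.1660, 0.1660, 0.1660, 0.1660]  mean=-0.1626  Neff=6.0482  idx=[2, 3, 4, 4, 5, 6, 7, 7]

resampled_idx = [2, 3, 4, 4, 5, 6, 7, 7]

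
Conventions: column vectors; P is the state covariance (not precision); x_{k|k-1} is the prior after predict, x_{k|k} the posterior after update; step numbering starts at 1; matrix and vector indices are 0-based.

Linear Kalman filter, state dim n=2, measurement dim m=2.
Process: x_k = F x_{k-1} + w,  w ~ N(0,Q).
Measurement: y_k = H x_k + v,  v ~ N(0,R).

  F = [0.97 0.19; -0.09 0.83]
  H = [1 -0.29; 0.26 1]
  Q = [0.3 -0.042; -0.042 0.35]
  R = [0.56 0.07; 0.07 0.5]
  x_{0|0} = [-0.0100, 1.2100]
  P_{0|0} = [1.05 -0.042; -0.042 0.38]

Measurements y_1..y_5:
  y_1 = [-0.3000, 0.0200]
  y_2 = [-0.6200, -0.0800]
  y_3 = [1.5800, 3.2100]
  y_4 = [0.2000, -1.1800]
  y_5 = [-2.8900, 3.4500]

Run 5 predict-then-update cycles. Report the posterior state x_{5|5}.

x_post = [-0.7723, 2.1492]

step 1: x^-=[0.2202, 1.0052]  P^-=[1.2862 -0.1068; -0.1068 0.6266]  S=[1.9608 0.1239; 0.1239 1.1580]  K=[0.6638 0.1255; -0.1811 0.5365]  nu=[-0.2287, -1.0425]  x^+=[-0.0624, 0.4873]  P^+=[0.3833 0.0096; 0.0096 0.2531]
step 2: x^-=[0.0320, 0.4101]  P^-=[0.6733 -0.0280; -0.0280 0.5260]  S=[1.2938 0.0666; 0.0666 1.0570]  K=[0.5212 0.1063; -0.1654 0.5012]  nu=[-0.5331, -0.4984]  x^+=[-0.2988, 0.2485]  P^+=[0.3025 0.0110; 0.0110 0.2362]
step 3: x^-=[-0.2426, 0.2331]  P^-=[0.5972 -0.0225; -0.0225 0.5135]  S=[1.2134 0.0555; 0.0555 1.0422]  K=[0.4929 0.1011; -0.1640 0.4959]  nu=[1.8902, 3.0400]  x^+=[0.9965, 1.4305]  P^+=[0.2862 0.0107; 0.0107 0.2337]
step 4: x^-=[1.2384, 1.0977]  P^-=[0.5816 -0.0217; -0.0217 0.5117]  S=[1.1973 0.0527; 0.0527 1.0397]  K=[0.4867 0.0999; -0.1639 0.4950]  nu=[-0.7200, -2.5996]  x^+=[0.6284, -0.0712]  P^+=[0.2826 0.0105; 0.0105 0.2333]
step 5: x^-=[0.5960, -0.1157]  P^-=[0.5782 -0.0216; -0.0216 0.5114]  S=[1.1937 0.0521; 0.0521 1.0393]  K=[0.4853 0.0996; -0.1639 0.4949]  nu=[-3.5195, 3.4107]  x^+=[-0.7723, 2.1492]  P^+=[0.2818 0.0105; 0.0105 0.2333]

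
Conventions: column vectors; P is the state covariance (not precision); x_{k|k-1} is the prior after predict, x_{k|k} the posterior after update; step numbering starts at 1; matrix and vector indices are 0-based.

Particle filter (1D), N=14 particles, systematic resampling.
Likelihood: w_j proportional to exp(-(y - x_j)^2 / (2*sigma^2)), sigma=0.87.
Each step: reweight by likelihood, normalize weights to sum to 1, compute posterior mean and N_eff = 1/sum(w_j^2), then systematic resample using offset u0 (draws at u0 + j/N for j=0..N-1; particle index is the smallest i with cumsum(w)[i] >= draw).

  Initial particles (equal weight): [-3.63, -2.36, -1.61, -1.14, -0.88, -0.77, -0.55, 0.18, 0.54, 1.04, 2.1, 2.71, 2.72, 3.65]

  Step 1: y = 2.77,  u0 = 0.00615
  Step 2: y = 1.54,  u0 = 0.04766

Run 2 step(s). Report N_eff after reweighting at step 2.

step 1: w=[0.0000, 0.0000, 0.0000, 0.0000, 0.0000, 0.0001, 0.0002, 0.0034, 0.0106, 0.0393, 0.2107, 0.2828, 0.2830, 0.1699]  mean=2.6458  Neff=4.2553  idx=[8, 10, 10, 10, 11, 11, 11, 11, 12, 12, 12, 12, 13, 13]
step 2: w=[0.0823, 0.1296, 0.1296, 0.1296, 0.0645, 0.0645, 0.0645, 0.0645, 0.0635, 0.0635, 0.0635, 0.0635, 0.0084, 0.0084]  mean=2.3126  Neff=11.1032  idx=[0, 1, 1, 2, 2, 3, 4, 5, 6, 7, 8, 9, 10, 11]

N_eff = 11.1032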